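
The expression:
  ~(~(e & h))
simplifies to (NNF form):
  e & h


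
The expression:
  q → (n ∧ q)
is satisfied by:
  {n: True, q: False}
  {q: False, n: False}
  {q: True, n: True}


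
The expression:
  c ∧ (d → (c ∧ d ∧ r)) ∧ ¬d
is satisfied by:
  {c: True, d: False}


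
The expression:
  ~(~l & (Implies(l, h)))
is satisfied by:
  {l: True}


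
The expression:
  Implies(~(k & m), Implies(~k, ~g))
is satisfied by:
  {k: True, g: False}
  {g: False, k: False}
  {g: True, k: True}


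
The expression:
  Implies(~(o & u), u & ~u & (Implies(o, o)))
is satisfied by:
  {u: True, o: True}


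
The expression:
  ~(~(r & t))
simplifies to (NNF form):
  r & t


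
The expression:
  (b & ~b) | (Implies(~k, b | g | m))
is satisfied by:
  {b: True, k: True, m: True, g: True}
  {b: True, k: True, m: True, g: False}
  {b: True, k: True, g: True, m: False}
  {b: True, k: True, g: False, m: False}
  {b: True, m: True, g: True, k: False}
  {b: True, m: True, g: False, k: False}
  {b: True, m: False, g: True, k: False}
  {b: True, m: False, g: False, k: False}
  {k: True, m: True, g: True, b: False}
  {k: True, m: True, g: False, b: False}
  {k: True, g: True, m: False, b: False}
  {k: True, g: False, m: False, b: False}
  {m: True, g: True, k: False, b: False}
  {m: True, k: False, g: False, b: False}
  {g: True, k: False, m: False, b: False}


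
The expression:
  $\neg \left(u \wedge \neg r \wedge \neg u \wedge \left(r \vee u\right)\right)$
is always true.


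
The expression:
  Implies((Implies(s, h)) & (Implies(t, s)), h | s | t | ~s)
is always true.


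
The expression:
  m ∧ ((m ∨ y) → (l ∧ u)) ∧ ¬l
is never true.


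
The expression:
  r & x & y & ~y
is never true.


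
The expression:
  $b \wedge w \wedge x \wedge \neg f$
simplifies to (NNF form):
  $b \wedge w \wedge x \wedge \neg f$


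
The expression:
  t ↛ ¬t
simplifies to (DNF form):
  t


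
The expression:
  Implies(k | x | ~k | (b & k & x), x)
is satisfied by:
  {x: True}


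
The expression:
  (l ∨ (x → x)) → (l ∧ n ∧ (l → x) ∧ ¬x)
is never true.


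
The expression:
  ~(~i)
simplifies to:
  i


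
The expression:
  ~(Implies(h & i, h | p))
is never true.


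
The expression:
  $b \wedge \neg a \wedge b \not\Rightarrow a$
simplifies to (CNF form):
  $b \wedge \neg a$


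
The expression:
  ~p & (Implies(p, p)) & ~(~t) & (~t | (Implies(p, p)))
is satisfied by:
  {t: True, p: False}


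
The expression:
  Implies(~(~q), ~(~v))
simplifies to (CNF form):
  v | ~q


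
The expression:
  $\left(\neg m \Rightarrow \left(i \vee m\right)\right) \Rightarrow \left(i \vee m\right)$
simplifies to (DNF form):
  $\text{True}$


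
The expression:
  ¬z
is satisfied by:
  {z: False}


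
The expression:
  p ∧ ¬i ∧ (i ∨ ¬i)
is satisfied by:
  {p: True, i: False}


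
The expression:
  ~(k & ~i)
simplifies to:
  i | ~k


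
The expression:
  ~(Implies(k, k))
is never true.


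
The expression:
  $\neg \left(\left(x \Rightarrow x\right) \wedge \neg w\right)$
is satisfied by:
  {w: True}


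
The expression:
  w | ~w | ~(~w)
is always true.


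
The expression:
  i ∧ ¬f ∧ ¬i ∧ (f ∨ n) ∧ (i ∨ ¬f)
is never true.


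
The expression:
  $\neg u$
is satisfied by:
  {u: False}


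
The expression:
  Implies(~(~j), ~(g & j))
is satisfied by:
  {g: False, j: False}
  {j: True, g: False}
  {g: True, j: False}


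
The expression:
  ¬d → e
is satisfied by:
  {d: True, e: True}
  {d: True, e: False}
  {e: True, d: False}


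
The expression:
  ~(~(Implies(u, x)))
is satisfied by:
  {x: True, u: False}
  {u: False, x: False}
  {u: True, x: True}


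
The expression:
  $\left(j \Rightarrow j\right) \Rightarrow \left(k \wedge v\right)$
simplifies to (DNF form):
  $k \wedge v$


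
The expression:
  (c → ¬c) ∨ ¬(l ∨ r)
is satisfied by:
  {l: False, c: False, r: False}
  {r: True, l: False, c: False}
  {l: True, r: False, c: False}
  {r: True, l: True, c: False}
  {c: True, r: False, l: False}


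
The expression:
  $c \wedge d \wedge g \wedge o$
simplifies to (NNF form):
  $c \wedge d \wedge g \wedge o$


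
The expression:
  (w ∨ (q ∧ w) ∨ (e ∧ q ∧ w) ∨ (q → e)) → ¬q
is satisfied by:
  {e: False, q: False, w: False}
  {w: True, e: False, q: False}
  {e: True, w: False, q: False}
  {w: True, e: True, q: False}
  {q: True, w: False, e: False}


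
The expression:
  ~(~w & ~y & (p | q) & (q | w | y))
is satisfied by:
  {y: True, w: True, q: False}
  {y: True, w: False, q: False}
  {w: True, y: False, q: False}
  {y: False, w: False, q: False}
  {y: True, q: True, w: True}
  {y: True, q: True, w: False}
  {q: True, w: True, y: False}


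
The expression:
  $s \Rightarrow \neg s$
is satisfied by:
  {s: False}


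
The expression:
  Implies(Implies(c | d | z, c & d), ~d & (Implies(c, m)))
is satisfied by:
  {c: False, d: False}
  {d: True, c: False}
  {c: True, d: False}


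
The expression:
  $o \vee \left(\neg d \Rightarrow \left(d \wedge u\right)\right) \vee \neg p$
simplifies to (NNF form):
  $d \vee o \vee \neg p$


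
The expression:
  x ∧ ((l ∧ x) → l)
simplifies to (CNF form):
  x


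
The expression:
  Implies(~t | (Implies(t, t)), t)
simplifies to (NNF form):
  t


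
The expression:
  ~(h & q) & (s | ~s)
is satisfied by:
  {h: False, q: False}
  {q: True, h: False}
  {h: True, q: False}


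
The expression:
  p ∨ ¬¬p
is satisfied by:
  {p: True}


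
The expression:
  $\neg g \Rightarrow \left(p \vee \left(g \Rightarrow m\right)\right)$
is always true.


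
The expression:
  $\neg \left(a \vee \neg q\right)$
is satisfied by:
  {q: True, a: False}


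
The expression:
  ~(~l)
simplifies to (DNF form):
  l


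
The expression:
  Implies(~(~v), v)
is always true.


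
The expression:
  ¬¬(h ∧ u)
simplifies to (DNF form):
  h ∧ u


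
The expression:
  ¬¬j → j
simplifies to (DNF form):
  True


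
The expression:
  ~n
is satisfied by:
  {n: False}


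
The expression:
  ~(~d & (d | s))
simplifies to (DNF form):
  d | ~s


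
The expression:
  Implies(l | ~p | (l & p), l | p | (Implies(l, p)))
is always true.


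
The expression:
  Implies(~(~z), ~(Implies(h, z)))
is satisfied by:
  {z: False}


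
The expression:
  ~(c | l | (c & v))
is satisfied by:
  {l: False, c: False}


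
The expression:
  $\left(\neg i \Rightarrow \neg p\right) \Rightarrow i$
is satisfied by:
  {i: True, p: True}
  {i: True, p: False}
  {p: True, i: False}


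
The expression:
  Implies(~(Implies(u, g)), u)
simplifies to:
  True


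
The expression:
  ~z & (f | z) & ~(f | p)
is never true.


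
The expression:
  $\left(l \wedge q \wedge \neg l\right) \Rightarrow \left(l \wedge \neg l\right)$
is always true.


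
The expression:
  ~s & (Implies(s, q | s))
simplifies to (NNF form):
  ~s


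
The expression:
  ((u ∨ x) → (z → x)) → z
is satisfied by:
  {z: True}


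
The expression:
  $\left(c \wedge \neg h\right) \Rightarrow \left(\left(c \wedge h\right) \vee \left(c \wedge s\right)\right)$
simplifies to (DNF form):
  $h \vee s \vee \neg c$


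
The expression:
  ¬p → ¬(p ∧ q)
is always true.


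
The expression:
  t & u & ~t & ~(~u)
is never true.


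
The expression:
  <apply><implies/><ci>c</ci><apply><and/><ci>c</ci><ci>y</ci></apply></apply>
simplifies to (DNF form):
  <apply><or/><ci>y</ci><apply><not/><ci>c</ci></apply></apply>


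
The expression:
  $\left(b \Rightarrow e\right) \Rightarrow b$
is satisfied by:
  {b: True}


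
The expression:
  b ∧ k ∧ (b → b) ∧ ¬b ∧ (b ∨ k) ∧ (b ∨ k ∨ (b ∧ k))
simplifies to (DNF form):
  False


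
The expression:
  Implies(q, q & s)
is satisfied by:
  {s: True, q: False}
  {q: False, s: False}
  {q: True, s: True}


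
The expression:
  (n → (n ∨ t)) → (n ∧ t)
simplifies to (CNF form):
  n ∧ t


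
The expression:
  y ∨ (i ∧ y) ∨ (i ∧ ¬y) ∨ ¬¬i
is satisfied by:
  {i: True, y: True}
  {i: True, y: False}
  {y: True, i: False}


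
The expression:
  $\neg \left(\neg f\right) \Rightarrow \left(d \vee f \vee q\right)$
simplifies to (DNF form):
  $\text{True}$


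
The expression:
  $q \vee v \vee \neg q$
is always true.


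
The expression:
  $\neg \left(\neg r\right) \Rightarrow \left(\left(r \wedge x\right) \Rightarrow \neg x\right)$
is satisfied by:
  {x: False, r: False}
  {r: True, x: False}
  {x: True, r: False}


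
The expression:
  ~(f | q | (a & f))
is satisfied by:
  {q: False, f: False}


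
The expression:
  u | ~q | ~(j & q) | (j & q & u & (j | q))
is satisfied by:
  {u: True, q: False, j: False}
  {u: False, q: False, j: False}
  {j: True, u: True, q: False}
  {j: True, u: False, q: False}
  {q: True, u: True, j: False}
  {q: True, u: False, j: False}
  {q: True, j: True, u: True}


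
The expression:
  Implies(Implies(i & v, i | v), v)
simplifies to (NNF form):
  v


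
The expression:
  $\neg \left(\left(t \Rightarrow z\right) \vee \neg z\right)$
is never true.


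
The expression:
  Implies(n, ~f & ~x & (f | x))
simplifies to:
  ~n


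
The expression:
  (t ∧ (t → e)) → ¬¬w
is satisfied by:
  {w: True, e: False, t: False}
  {e: False, t: False, w: False}
  {w: True, t: True, e: False}
  {t: True, e: False, w: False}
  {w: True, e: True, t: False}
  {e: True, w: False, t: False}
  {w: True, t: True, e: True}


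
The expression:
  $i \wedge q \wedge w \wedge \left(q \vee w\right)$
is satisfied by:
  {i: True, w: True, q: True}


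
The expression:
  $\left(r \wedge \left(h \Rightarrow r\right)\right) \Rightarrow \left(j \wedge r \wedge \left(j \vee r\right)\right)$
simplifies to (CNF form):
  $j \vee \neg r$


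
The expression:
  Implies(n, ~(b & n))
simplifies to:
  ~b | ~n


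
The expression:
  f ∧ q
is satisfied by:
  {f: True, q: True}


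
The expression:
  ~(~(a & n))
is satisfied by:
  {a: True, n: True}


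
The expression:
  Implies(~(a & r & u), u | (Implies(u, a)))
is always true.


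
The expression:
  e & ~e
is never true.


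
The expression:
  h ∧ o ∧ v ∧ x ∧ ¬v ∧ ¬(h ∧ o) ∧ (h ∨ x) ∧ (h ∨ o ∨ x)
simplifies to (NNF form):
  False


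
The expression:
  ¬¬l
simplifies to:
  l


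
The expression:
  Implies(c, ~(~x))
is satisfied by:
  {x: True, c: False}
  {c: False, x: False}
  {c: True, x: True}


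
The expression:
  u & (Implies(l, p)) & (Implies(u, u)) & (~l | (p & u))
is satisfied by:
  {p: True, u: True, l: False}
  {u: True, l: False, p: False}
  {p: True, l: True, u: True}


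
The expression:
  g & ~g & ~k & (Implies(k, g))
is never true.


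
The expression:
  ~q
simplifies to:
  ~q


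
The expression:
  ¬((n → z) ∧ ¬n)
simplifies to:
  n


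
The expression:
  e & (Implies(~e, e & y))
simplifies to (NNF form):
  e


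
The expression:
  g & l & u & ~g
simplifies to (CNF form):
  False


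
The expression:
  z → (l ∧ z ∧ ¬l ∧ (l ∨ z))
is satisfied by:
  {z: False}


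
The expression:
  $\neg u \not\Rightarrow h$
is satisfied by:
  {u: False, h: False}


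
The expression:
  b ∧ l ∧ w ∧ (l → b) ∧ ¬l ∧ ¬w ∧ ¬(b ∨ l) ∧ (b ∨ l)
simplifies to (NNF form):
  False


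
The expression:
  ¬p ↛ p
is always true.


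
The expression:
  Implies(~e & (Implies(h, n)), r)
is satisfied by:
  {r: True, e: True, h: True, n: False}
  {r: True, e: True, h: False, n: False}
  {r: True, n: True, e: True, h: True}
  {r: True, n: True, e: True, h: False}
  {r: True, h: True, e: False, n: False}
  {r: True, h: False, e: False, n: False}
  {r: True, n: True, h: True, e: False}
  {r: True, n: True, h: False, e: False}
  {e: True, h: True, r: False, n: False}
  {e: True, r: False, h: False, n: False}
  {n: True, e: True, h: True, r: False}
  {n: True, e: True, r: False, h: False}
  {h: True, r: False, e: False, n: False}


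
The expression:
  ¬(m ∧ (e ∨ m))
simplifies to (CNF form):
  ¬m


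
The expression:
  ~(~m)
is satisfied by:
  {m: True}


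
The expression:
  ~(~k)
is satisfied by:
  {k: True}


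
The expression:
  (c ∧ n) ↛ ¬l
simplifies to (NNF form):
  c ∧ l ∧ n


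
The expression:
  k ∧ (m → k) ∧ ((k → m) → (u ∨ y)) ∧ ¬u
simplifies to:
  k ∧ ¬u ∧ (y ∨ ¬m)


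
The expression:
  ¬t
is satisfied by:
  {t: False}


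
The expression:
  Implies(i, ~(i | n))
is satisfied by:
  {i: False}


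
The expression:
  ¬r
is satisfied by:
  {r: False}


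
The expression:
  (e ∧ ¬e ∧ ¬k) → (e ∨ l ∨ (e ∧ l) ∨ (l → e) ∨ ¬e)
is always true.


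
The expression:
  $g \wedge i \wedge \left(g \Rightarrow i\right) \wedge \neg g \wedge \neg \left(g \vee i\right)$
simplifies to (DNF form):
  $\text{False}$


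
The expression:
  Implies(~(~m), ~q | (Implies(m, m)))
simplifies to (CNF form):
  True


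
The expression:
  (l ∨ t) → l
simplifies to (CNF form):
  l ∨ ¬t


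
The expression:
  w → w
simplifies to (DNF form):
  True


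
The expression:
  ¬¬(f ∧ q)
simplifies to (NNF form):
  f ∧ q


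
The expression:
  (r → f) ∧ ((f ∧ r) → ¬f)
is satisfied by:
  {r: False}


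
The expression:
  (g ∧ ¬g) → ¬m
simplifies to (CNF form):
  True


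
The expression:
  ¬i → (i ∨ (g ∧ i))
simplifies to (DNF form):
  i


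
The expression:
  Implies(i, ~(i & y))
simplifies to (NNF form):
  ~i | ~y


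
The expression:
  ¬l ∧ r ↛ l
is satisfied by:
  {r: True, l: False}


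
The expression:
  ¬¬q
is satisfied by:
  {q: True}


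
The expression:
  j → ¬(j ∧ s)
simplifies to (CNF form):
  ¬j ∨ ¬s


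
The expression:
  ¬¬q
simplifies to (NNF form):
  q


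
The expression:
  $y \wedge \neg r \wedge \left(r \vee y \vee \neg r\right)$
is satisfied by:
  {y: True, r: False}


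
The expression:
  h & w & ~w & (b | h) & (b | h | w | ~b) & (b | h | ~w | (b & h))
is never true.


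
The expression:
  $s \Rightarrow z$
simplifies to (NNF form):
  $z \vee \neg s$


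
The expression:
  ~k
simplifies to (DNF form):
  ~k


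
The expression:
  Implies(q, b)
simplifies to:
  b | ~q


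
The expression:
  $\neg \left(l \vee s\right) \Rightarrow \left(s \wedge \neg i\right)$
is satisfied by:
  {l: True, s: True}
  {l: True, s: False}
  {s: True, l: False}


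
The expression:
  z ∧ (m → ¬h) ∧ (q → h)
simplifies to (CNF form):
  z ∧ (h ∨ ¬q) ∧ (¬h ∨ ¬m)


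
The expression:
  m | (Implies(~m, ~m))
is always true.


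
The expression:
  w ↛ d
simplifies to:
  w ∧ ¬d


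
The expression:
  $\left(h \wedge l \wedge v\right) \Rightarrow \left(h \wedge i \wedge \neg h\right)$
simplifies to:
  $\neg h \vee \neg l \vee \neg v$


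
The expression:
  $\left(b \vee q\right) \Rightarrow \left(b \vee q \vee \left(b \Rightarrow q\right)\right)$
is always true.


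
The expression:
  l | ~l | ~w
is always true.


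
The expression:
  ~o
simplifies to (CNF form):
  ~o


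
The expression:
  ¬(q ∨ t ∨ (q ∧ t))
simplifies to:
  ¬q ∧ ¬t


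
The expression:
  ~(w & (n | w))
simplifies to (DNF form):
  ~w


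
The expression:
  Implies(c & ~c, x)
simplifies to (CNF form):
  True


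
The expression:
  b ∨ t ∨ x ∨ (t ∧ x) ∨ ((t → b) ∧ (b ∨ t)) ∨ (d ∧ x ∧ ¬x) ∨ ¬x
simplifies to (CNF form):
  True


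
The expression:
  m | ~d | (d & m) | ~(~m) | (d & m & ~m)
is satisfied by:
  {m: True, d: False}
  {d: False, m: False}
  {d: True, m: True}


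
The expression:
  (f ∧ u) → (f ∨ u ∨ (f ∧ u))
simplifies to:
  True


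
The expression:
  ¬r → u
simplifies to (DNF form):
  r ∨ u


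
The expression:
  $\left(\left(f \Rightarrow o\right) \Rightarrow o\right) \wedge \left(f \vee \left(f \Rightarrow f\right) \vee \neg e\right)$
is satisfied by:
  {o: True, f: True}
  {o: True, f: False}
  {f: True, o: False}


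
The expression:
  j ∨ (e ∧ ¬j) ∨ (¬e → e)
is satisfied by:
  {e: True, j: True}
  {e: True, j: False}
  {j: True, e: False}


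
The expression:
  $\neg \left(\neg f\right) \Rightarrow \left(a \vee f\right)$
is always true.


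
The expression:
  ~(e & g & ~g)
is always true.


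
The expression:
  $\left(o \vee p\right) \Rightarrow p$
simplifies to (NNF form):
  $p \vee \neg o$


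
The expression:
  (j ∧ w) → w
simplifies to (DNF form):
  True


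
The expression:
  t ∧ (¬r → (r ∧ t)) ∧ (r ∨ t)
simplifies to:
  r ∧ t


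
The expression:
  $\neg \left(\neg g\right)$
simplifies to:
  $g$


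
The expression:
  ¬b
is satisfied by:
  {b: False}


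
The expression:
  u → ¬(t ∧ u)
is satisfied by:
  {u: False, t: False}
  {t: True, u: False}
  {u: True, t: False}


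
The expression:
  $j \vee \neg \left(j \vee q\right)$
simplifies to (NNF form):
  $j \vee \neg q$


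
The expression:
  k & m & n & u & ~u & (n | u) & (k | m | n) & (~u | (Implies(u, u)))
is never true.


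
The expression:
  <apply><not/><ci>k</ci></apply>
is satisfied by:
  {k: False}


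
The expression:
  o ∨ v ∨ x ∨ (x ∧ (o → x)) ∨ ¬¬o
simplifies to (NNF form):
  o ∨ v ∨ x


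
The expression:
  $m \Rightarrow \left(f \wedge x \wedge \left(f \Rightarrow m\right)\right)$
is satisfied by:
  {x: True, f: True, m: False}
  {x: True, f: False, m: False}
  {f: True, x: False, m: False}
  {x: False, f: False, m: False}
  {x: True, m: True, f: True}


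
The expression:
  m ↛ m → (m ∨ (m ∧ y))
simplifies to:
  True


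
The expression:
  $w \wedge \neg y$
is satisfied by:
  {w: True, y: False}


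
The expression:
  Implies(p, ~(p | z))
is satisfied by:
  {p: False}


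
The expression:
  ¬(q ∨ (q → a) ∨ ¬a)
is never true.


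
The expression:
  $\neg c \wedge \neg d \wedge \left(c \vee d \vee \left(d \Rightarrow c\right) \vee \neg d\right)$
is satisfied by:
  {d: False, c: False}


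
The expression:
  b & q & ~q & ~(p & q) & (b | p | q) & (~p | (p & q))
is never true.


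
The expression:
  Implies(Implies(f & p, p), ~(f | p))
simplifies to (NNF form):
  ~f & ~p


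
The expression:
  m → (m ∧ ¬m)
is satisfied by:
  {m: False}


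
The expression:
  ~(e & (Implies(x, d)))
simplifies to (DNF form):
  ~e | (x & ~d)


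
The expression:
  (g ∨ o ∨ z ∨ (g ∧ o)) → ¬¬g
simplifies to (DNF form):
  g ∨ (¬o ∧ ¬z)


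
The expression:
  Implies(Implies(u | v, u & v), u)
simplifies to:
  u | v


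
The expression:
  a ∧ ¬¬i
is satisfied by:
  {a: True, i: True}


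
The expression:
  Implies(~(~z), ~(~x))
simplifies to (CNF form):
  x | ~z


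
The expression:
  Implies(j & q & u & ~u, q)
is always true.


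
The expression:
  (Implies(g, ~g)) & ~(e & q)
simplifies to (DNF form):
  (~e & ~g) | (~g & ~q)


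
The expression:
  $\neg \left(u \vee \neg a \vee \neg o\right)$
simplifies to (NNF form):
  $a \wedge o \wedge \neg u$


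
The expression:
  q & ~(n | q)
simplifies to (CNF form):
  False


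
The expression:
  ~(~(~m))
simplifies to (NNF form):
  ~m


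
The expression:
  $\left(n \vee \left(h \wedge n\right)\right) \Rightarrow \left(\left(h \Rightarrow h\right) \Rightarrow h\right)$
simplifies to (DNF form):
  $h \vee \neg n$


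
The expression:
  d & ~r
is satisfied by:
  {d: True, r: False}


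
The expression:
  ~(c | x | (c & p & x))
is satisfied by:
  {x: False, c: False}


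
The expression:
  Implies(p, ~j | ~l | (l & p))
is always true.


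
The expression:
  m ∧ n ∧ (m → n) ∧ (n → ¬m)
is never true.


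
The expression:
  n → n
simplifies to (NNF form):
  True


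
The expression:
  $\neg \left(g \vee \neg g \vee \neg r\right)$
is never true.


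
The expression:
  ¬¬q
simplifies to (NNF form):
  q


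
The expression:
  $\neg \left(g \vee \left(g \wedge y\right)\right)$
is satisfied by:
  {g: False}


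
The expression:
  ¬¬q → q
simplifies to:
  True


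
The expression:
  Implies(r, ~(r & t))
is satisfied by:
  {t: False, r: False}
  {r: True, t: False}
  {t: True, r: False}


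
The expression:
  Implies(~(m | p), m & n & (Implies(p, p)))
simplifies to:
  m | p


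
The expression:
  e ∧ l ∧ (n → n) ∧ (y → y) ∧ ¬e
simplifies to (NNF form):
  False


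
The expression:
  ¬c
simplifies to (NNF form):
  ¬c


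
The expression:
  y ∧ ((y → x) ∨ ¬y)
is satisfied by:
  {x: True, y: True}


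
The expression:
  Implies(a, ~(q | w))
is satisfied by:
  {q: False, a: False, w: False}
  {w: True, q: False, a: False}
  {q: True, w: False, a: False}
  {w: True, q: True, a: False}
  {a: True, w: False, q: False}


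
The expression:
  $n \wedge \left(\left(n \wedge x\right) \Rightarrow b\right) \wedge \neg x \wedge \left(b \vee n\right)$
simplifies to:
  $n \wedge \neg x$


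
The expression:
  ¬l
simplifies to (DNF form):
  ¬l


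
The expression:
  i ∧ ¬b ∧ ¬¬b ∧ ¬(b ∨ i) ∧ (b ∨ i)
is never true.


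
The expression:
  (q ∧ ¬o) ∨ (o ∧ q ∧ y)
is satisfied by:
  {y: True, q: True, o: False}
  {q: True, o: False, y: False}
  {y: True, o: True, q: True}


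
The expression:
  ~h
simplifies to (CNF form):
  ~h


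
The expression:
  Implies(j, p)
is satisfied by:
  {p: True, j: False}
  {j: False, p: False}
  {j: True, p: True}


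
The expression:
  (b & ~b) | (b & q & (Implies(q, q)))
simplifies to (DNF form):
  b & q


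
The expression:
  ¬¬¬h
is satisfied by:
  {h: False}


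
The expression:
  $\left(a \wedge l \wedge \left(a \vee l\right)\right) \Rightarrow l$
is always true.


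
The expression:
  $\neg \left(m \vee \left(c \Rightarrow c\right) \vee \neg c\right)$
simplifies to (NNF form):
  $\text{False}$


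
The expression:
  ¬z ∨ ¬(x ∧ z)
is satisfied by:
  {z: False, x: False}
  {x: True, z: False}
  {z: True, x: False}


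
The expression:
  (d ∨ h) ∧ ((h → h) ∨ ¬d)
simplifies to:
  d ∨ h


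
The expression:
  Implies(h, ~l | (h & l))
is always true.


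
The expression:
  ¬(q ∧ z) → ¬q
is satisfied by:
  {z: True, q: False}
  {q: False, z: False}
  {q: True, z: True}


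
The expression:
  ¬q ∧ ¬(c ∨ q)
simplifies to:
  ¬c ∧ ¬q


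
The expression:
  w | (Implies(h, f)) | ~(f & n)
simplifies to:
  True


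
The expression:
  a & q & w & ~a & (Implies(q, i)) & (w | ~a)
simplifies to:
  False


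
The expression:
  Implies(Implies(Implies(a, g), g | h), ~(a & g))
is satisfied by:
  {g: False, a: False}
  {a: True, g: False}
  {g: True, a: False}


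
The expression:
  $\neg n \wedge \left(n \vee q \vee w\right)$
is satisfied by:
  {q: True, w: True, n: False}
  {q: True, n: False, w: False}
  {w: True, n: False, q: False}


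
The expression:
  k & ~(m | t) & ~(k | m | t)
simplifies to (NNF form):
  False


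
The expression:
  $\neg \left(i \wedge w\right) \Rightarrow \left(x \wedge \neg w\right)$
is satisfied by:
  {i: True, x: True, w: False}
  {x: True, w: False, i: False}
  {i: True, w: True, x: True}
  {i: True, w: True, x: False}


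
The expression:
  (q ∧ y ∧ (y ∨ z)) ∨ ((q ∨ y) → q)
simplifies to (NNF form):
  q ∨ ¬y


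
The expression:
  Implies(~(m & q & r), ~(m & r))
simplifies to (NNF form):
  q | ~m | ~r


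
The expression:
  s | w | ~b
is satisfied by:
  {s: True, w: True, b: False}
  {s: True, w: False, b: False}
  {w: True, s: False, b: False}
  {s: False, w: False, b: False}
  {s: True, b: True, w: True}
  {s: True, b: True, w: False}
  {b: True, w: True, s: False}


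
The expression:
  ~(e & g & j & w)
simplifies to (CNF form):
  ~e | ~g | ~j | ~w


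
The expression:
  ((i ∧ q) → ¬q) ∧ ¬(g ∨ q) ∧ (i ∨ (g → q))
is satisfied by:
  {q: False, g: False}


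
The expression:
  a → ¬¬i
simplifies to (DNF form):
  i ∨ ¬a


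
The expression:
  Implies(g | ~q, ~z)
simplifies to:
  ~z | (q & ~g)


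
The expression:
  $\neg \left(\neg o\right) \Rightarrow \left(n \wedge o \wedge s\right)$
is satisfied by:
  {s: True, n: True, o: False}
  {s: True, n: False, o: False}
  {n: True, s: False, o: False}
  {s: False, n: False, o: False}
  {o: True, s: True, n: True}


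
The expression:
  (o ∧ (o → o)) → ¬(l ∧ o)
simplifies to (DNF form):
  ¬l ∨ ¬o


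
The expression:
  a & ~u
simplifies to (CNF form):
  a & ~u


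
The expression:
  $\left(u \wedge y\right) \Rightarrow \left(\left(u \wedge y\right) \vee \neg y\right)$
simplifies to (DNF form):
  $\text{True}$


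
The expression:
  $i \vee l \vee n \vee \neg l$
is always true.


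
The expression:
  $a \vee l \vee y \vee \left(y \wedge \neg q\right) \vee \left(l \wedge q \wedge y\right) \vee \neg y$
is always true.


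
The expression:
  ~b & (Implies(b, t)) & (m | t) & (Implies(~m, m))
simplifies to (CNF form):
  m & ~b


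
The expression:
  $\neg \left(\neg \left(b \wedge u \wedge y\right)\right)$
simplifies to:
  $b \wedge u \wedge y$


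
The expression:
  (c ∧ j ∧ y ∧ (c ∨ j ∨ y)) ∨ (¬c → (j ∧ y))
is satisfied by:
  {c: True, j: True, y: True}
  {c: True, j: True, y: False}
  {c: True, y: True, j: False}
  {c: True, y: False, j: False}
  {j: True, y: True, c: False}


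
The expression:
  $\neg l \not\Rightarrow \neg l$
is never true.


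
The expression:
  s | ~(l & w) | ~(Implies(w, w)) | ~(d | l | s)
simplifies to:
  s | ~l | ~w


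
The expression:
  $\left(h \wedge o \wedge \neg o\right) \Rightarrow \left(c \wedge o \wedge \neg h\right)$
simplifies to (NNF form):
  $\text{True}$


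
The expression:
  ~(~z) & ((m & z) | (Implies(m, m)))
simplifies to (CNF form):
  z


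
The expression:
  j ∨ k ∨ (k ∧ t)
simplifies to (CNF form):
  j ∨ k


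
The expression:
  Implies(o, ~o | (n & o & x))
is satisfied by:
  {x: True, n: True, o: False}
  {x: True, n: False, o: False}
  {n: True, x: False, o: False}
  {x: False, n: False, o: False}
  {x: True, o: True, n: True}


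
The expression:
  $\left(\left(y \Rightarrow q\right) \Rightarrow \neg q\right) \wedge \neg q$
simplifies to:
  $\neg q$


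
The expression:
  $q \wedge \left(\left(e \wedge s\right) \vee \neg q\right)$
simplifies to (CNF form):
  $e \wedge q \wedge s$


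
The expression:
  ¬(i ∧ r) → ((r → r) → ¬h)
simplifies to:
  (i ∧ r) ∨ ¬h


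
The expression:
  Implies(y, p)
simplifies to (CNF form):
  p | ~y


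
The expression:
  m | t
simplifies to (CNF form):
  m | t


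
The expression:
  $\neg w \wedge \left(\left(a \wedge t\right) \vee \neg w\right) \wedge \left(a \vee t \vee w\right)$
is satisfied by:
  {a: True, t: True, w: False}
  {a: True, t: False, w: False}
  {t: True, a: False, w: False}


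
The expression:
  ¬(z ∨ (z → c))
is never true.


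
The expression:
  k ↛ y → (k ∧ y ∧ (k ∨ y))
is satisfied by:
  {y: True, k: False}
  {k: False, y: False}
  {k: True, y: True}


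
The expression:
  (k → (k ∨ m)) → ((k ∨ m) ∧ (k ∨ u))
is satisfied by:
  {k: True, u: True, m: True}
  {k: True, u: True, m: False}
  {k: True, m: True, u: False}
  {k: True, m: False, u: False}
  {u: True, m: True, k: False}


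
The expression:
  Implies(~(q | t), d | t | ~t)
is always true.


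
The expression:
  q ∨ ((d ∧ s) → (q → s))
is always true.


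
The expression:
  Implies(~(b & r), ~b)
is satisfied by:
  {r: True, b: False}
  {b: False, r: False}
  {b: True, r: True}


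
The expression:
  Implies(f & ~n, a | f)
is always true.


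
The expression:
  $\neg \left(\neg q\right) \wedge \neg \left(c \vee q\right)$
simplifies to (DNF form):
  $\text{False}$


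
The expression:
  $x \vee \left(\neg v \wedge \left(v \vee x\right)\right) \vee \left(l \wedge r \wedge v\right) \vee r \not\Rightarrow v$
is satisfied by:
  {r: True, x: True, l: True, v: False}
  {r: True, x: True, v: False, l: False}
  {r: True, x: True, l: True, v: True}
  {r: True, x: True, v: True, l: False}
  {x: True, l: True, v: False, r: False}
  {x: True, v: False, l: False, r: False}
  {x: True, l: True, v: True, r: False}
  {x: True, v: True, l: False, r: False}
  {l: True, r: True, v: False, x: False}
  {r: True, v: False, l: False, x: False}
  {l: True, r: True, v: True, x: False}


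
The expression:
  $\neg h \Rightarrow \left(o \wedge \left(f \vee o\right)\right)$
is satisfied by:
  {o: True, h: True}
  {o: True, h: False}
  {h: True, o: False}


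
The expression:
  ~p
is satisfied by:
  {p: False}


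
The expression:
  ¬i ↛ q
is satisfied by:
  {q: True, i: False}
  {i: False, q: False}
  {i: True, q: True}


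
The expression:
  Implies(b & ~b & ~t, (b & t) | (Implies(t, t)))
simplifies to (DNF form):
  True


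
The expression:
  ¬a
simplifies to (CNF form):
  ¬a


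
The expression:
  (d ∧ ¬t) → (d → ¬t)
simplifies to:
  True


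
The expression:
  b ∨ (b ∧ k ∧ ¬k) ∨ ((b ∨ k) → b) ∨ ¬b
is always true.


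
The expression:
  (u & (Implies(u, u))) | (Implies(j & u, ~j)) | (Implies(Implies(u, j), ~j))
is always true.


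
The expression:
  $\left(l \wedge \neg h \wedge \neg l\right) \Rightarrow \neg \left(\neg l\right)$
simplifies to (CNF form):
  $\text{True}$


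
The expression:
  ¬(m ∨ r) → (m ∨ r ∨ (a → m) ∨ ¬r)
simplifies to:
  True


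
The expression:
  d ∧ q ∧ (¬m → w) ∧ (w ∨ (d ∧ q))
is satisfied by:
  {m: True, w: True, d: True, q: True}
  {m: True, d: True, q: True, w: False}
  {w: True, d: True, q: True, m: False}


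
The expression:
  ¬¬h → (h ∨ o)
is always true.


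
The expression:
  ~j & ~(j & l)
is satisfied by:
  {j: False}


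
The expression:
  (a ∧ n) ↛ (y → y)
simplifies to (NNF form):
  False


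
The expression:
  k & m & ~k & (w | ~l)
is never true.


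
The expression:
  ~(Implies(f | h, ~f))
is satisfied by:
  {f: True}


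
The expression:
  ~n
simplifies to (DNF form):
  ~n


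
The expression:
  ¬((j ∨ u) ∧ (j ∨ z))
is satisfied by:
  {u: False, j: False, z: False}
  {z: True, u: False, j: False}
  {u: True, z: False, j: False}


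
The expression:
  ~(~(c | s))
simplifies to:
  c | s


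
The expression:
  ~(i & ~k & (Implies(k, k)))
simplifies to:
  k | ~i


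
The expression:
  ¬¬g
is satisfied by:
  {g: True}


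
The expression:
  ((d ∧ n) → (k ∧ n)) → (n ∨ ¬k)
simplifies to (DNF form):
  n ∨ ¬k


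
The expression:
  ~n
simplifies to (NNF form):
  ~n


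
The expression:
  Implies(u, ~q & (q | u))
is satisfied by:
  {u: False, q: False}
  {q: True, u: False}
  {u: True, q: False}


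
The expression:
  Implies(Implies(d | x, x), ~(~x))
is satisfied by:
  {x: True, d: True}
  {x: True, d: False}
  {d: True, x: False}


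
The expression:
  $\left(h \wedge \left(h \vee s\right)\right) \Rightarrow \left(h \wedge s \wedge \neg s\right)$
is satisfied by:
  {h: False}


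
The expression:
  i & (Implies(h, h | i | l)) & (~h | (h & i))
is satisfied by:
  {i: True}


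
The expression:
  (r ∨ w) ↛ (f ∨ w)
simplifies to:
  r ∧ ¬f ∧ ¬w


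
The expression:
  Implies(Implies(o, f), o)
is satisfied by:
  {o: True}


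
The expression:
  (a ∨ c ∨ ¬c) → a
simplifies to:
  a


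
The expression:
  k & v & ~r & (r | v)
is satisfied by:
  {k: True, v: True, r: False}


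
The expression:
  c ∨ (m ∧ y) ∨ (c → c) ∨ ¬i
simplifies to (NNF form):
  True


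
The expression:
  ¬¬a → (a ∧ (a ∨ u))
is always true.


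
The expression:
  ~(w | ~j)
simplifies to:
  j & ~w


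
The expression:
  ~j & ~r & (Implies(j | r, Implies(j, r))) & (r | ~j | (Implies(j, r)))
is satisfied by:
  {r: False, j: False}


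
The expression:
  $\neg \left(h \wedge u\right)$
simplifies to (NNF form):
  $\neg h \vee \neg u$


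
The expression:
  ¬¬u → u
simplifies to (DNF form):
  True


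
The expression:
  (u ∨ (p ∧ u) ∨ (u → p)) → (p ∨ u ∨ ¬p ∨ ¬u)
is always true.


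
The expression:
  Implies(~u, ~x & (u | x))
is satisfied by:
  {u: True}


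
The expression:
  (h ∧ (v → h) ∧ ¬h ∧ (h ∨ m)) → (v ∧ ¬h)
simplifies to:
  True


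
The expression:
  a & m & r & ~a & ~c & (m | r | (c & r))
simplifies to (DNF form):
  False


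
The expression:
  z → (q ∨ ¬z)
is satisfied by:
  {q: True, z: False}
  {z: False, q: False}
  {z: True, q: True}


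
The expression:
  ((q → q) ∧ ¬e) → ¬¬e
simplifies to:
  e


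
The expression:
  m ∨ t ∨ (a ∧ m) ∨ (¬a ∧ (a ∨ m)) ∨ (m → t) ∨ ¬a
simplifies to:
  True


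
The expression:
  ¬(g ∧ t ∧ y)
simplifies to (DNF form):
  ¬g ∨ ¬t ∨ ¬y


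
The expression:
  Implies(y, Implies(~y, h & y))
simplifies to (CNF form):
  True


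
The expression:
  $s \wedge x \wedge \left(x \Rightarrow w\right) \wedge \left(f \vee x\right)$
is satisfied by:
  {w: True, x: True, s: True}


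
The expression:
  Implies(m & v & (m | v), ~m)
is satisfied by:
  {m: False, v: False}
  {v: True, m: False}
  {m: True, v: False}


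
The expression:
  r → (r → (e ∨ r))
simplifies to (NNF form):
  True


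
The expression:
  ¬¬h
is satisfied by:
  {h: True}


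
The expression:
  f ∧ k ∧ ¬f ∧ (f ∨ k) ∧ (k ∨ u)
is never true.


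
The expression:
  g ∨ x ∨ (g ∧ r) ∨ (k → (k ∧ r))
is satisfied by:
  {r: True, x: True, g: True, k: False}
  {r: True, x: True, k: False, g: False}
  {r: True, g: True, k: False, x: False}
  {r: True, k: False, g: False, x: False}
  {x: True, g: True, k: False, r: False}
  {x: True, k: False, g: False, r: False}
  {g: True, x: False, k: False, r: False}
  {x: False, k: False, g: False, r: False}
  {x: True, r: True, k: True, g: True}
  {x: True, r: True, k: True, g: False}
  {r: True, k: True, g: True, x: False}
  {r: True, k: True, x: False, g: False}
  {g: True, k: True, x: True, r: False}
  {k: True, x: True, r: False, g: False}
  {k: True, g: True, r: False, x: False}


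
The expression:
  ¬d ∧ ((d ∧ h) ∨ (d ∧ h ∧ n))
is never true.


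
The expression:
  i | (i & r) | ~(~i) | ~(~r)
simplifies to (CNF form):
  i | r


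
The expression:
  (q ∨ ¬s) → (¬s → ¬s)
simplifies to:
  True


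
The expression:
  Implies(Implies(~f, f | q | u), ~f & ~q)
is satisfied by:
  {q: False, f: False}


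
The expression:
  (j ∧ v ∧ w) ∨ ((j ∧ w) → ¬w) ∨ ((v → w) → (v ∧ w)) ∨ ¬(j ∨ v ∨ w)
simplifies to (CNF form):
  v ∨ ¬j ∨ ¬w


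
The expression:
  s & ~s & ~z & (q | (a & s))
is never true.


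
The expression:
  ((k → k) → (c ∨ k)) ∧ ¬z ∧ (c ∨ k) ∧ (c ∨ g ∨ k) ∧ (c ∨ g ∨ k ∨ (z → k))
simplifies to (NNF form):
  ¬z ∧ (c ∨ k)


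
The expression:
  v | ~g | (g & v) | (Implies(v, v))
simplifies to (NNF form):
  True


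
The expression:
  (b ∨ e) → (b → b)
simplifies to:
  True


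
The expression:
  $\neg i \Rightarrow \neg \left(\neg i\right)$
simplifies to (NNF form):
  $i$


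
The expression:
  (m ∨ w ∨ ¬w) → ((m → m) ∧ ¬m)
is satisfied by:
  {m: False}


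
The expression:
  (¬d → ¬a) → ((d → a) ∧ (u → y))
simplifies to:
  (a ∧ y) ∨ (a ∧ ¬d) ∨ (a ∧ ¬u) ∨ (y ∧ ¬d) ∨ (¬d ∧ ¬u)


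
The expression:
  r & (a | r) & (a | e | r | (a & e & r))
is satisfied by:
  {r: True}


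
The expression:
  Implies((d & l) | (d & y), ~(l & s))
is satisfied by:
  {l: False, d: False, s: False}
  {s: True, l: False, d: False}
  {d: True, l: False, s: False}
  {s: True, d: True, l: False}
  {l: True, s: False, d: False}
  {s: True, l: True, d: False}
  {d: True, l: True, s: False}


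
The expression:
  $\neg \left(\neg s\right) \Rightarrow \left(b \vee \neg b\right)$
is always true.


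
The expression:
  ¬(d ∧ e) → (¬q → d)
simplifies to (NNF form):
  d ∨ q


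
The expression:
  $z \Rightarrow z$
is always true.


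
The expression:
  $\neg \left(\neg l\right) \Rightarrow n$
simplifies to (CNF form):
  $n \vee \neg l$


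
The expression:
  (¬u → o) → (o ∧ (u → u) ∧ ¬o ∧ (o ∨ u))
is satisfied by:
  {u: False, o: False}


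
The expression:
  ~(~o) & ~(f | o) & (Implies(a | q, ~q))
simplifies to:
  False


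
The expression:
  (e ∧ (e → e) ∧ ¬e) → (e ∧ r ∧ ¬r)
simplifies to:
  True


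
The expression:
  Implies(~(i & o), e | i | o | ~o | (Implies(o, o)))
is always true.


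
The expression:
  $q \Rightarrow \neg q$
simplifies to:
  $\neg q$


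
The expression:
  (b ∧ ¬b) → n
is always true.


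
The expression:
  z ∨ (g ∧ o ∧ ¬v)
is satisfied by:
  {z: True, g: True, o: True, v: False}
  {z: True, g: True, o: False, v: False}
  {z: True, o: True, g: False, v: False}
  {z: True, o: False, g: False, v: False}
  {z: True, v: True, g: True, o: True}
  {z: True, v: True, g: True, o: False}
  {z: True, v: True, g: False, o: True}
  {z: True, v: True, g: False, o: False}
  {g: True, o: True, z: False, v: False}


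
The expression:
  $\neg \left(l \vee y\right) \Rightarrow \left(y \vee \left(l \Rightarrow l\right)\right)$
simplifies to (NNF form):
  $\text{True}$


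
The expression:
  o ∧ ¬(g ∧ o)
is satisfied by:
  {o: True, g: False}


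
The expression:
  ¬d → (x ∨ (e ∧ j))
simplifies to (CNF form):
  (d ∨ e ∨ x) ∧ (d ∨ j ∨ x)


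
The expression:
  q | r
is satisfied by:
  {r: True, q: True}
  {r: True, q: False}
  {q: True, r: False}


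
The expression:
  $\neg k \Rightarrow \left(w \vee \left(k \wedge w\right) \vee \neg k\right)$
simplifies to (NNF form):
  $\text{True}$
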